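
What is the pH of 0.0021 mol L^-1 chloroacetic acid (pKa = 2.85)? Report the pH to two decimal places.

ClCH2COOH ⇌ ClCH2COO- + H+
Ka = 10^(−2.85) = 1.41 × 10^-3
From the ICE table, Ka = [H+]²/(0.0021 − [H+]) = 1.41 × 10^-3.
Here C₀/Ka ≈ 1.49, so the small-[H+] approximation fails. Use the quadratic:
[H+] = [−0.00141 + √(0.00141² + 1.18e-05)]/2 = 1.15 × 10^-3 M
pH = −log(1.15 × 10^-3) = 2.94

pH = 2.94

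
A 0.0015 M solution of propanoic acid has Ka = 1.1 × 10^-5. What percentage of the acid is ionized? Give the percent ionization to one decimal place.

CH3CH2COOH ⇌ CH3CH2COO- + H+; let x = [H+] at equilibrium.
Ka = x²/(C₀ − x); solving the quadratic gives x = 1.23 × 10^-4 M.
Fraction ionized = 1.23 × 10^-4 / 0.0015 = 0.0820 → 8.2%

8.2%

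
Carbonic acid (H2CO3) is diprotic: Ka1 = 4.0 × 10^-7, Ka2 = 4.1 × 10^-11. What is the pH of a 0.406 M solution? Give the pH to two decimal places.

Since Ka1 ≫ Ka2, the first ionization dominates [H+].
Ka1 = x²/(0.406 − x) = 4.0 × 10^-7
x ≈ √(4.0 × 10^-7 × 0.406) = 4.03 × 10^-4 M
pH = −log(4.03 × 10^-4) = 3.39

pH = 3.39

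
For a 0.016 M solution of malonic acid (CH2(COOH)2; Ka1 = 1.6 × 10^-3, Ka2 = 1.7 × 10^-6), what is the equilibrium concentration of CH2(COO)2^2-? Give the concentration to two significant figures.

First ionization gives [H+] ≈ [CH2(COOH)COO-] = 4.32 × 10^-3 M.
Second step: Ka2 = [H+][CH2(COO)2^2-]/[CH2(COOH)COO-] ≈ [CH2(COO)2^2-] (since [H+] ≈ [CH2(COOH)COO-]).
So [CH2(COO)2^2-] ≈ Ka2.

1.7 × 10^-6 M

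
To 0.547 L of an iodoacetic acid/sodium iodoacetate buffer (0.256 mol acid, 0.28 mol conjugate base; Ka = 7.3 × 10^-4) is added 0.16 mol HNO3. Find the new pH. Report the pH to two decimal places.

Added H+ converts ICH2COO- to ICH2COOH: ICH2COOH → 0.416 mol, ICH2COO- → 0.12 mol.
pKa = −log(7.3 × 10^-4) = 3.137
pH = pKa + log([A⁻]/[HA]) = 3.137 + log(0.12/0.416) = 3.137 -0.540

pH = 2.60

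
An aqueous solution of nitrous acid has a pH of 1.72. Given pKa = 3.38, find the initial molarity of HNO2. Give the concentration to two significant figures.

C₀ = 8.9 × 10^-1 M

[H+] = 10^(-1.72) = 1.91 × 10^-2 M = x
Ka = 10^(−3.38) = 4.17 × 10^-4
Ka = x²/(C₀ − x) ⇒ C₀ = x + x²/Ka
C₀ = 1.91 × 10^-2 + (1.91 × 10^-2)²/(4.17 × 10^-4) = 8.94 × 10^-1 M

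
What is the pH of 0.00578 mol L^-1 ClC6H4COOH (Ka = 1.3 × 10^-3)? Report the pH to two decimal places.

ClC6H4COOH ⇌ ClC6H4COO- + H+
From the ICE table, Ka = [H+]²/(0.00578 − [H+]) = 1.3 × 10^-3.
Here C₀/Ka ≈ 4.45, so the small-[H+] approximation fails. Use the quadratic:
[H+] = (−Ka + √(Ka² + 4·Ka·C₀))/2 = 2.17 × 10^-3 M
pH = −log[H+] = −log(2.17 × 10^-3) = 2.66

pH = 2.66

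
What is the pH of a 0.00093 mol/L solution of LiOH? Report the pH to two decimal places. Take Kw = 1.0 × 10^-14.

pH = 10.97

LiOH is a strong base; [OH-] = 0.00093 M.
pOH = -log(0.00093) = 3.03
pH = 14.00 - 3.03 = 10.97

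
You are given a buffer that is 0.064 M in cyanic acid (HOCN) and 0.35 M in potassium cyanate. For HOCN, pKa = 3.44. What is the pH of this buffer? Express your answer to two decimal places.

pH = 4.18

Using pH = pKa + log([base]/[acid]) with [base]/[acid] = 0.35/0.064:
pH = 3.44 + (+0.738) = 4.18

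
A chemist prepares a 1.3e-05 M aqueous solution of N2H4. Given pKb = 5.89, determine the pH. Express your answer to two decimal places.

pH = 8.54

N2H4 + H2O ⇌ N2H5+ + OH-
Kb = 10^(−5.89) = 1.29 × 10^-6
Let x = [OH-] at equilibrium. Kb = x²/(1.3e-05 − x).
Here C₀/Kb ≈ 10.1, so the small-x approximation fails. Use the quadratic:
x = [−1.29e-06 + √(1.29e-06² + 6.71e-11)]/2 = 3.50 × 10^-6 M
pOH = −log(3.50 × 10^-6) = 5.46; pH = 14.00 − 5.46 = 8.54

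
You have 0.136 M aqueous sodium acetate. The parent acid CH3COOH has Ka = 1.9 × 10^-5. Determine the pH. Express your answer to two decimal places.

pH = 8.93

CH3COO- is the conjugate base of the weak acid CH3COOH.
Kb = Kw/Ka = 1.0×10^-14 / 1.9 × 10^-5 = 5.26 × 10^-10
From the ICE table, Kb = x²/(0.136 − x) = 5.26 × 10^-10.
Since Kb ≪ C₀, x ≈ √(Kb·C₀) = 8.46 × 10^-6 M.
pOH = 5.07, so pH = 14.00 − pOH = 8.93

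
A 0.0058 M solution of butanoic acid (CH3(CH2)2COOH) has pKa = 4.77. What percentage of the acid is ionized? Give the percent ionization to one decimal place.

CH3(CH2)2COOH ⇌ CH3(CH2)2COO- + H+; let x = [H+] at equilibrium.
Ka = 10^(−4.77) = 1.70 × 10^-5
Solve x² + 1.7e-05x − 9.86e-08 = 0 → x = 3.06 × 10^-4 M
% ionization = x/C₀ × 100% = 3.06 × 10^-4/0.0058 × 100% = 5.3%

5.3%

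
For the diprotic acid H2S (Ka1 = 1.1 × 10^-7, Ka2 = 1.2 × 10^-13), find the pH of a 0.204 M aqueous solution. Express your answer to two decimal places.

pH = 3.82

Ka1 ≫ Ka2, so treat the first dissociation as the only significant source of H+.
Ka1 = x²/(0.204 − x) = 1.1 × 10^-7
x ≈ √(1.1 × 10^-7 × 0.204) = 1.50 × 10^-4 M
pH = −log(1.50 × 10^-4) = 3.82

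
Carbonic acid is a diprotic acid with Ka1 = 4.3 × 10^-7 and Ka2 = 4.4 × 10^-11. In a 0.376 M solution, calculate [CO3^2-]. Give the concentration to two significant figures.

4.4 × 10^-11 M

First ionization gives [H+] ≈ [HCO3-] = 4.02 × 10^-4 M.
Second step: Ka2 = [H+][CO3^2-]/[HCO3-] ≈ [CO3^2-] (since [H+] ≈ [HCO3-]).
So [CO3^2-] ≈ Ka2.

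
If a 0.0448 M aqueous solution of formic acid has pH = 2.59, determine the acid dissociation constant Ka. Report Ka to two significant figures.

Ka = 1.6 × 10^-4

[H+] = 10^(-2.59) = 2.57 × 10^-3 M
At equilibrium [HA] = 0.0448 − 2.57 × 10^-3 = 4.22 × 10^-2 M
Ka = [H+][A-]/[HA] = (2.57 × 10^-3)² / 4.22 × 10^-2 = 1.6 × 10^-4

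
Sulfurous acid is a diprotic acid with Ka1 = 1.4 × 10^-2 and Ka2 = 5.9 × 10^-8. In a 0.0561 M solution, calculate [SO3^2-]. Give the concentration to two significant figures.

First ionization gives [H+] ≈ [HSO3-] = 2.19 × 10^-2 M.
Second step: Ka2 = [H+][SO3^2-]/[HSO3-] ≈ [SO3^2-] (since [H+] ≈ [HSO3-]).
So [SO3^2-] ≈ Ka2.

5.9 × 10^-8 M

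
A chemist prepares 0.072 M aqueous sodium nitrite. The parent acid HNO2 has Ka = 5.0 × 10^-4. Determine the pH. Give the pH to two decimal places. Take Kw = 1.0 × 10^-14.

NO2- is the conjugate base of the weak acid HNO2.
Kb = Kw/Ka = 1.0×10^-14 / 5.0 × 10^-4 = 2.00 × 10^-11
Kb = [OH-]²/(0.072 − [OH-]) = 2.00 × 10^-11
Neglecting [OH-] in the denominator: [OH-] = √(2.00 × 10^-11 × 0.072) = 1.20 × 10^-6 M
([OH-]/C₀ = 0.0017% < 5%, so the approximation holds.)
pOH = 5.92, so pH = 14.00 − pOH = 8.08

pH = 8.08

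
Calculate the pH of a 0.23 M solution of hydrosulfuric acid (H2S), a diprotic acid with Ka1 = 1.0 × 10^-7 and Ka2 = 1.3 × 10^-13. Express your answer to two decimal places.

Ka1 ≫ Ka2, so treat the first dissociation as the only significant source of H+.
Ka1 = x²/(0.23 − x) = 1.0 × 10^-7
x ≈ √(1.0 × 10^-7 × 0.23) = 1.52 × 10^-4 M
pH = −log(1.52 × 10^-4) = 3.82

pH = 3.82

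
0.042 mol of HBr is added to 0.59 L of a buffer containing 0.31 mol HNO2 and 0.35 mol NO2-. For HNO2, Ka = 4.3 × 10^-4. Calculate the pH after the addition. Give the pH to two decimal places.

pH = 3.31

Added H+ converts NO2- to HNO2: HNO2 → 0.352 mol, NO2- → 0.308 mol.
pKa = −log(4.3 × 10^-4) = 3.367
Henderson–Hasselbalch with mole ratio 0.308/0.352: pH = 3.367 + (-0.058)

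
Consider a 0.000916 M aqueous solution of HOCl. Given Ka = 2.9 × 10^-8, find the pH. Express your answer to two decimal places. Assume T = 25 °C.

pH = 5.29

HOCl ⇌ OCl- + H+
Ka = [H+]²/(0.000916 − [H+]) = 2.9 × 10^-8
Neglecting [H+] in the denominator: [H+] = √(2.9 × 10^-8 × 0.000916) = 5.15 × 10^-6 M
Check: 0.56% ionized — well under 5%, approximation valid.
pH = −log[H+] = −log(5.15 × 10^-6) = 5.29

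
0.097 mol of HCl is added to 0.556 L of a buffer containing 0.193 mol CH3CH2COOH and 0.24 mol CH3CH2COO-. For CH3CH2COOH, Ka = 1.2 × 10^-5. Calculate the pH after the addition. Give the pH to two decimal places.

After neutralization: n(CH3CH2COOH) = 0.29 mol, n(CH3CH2COO-) = 0.143 mol.
pKa = −log(1.2 × 10^-5) = 4.921
pH = pKa + log(n_CH3CH2COO-/n_CH3CH2COOH) = 4.921 + log(0.143/0.29) = 4.921 + (-0.307)

pH = 4.61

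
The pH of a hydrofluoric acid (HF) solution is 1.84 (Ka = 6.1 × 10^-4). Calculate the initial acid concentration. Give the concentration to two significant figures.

C₀ = 3.6 × 10^-1 M

[H+] = 10^(-1.84) = 1.45 × 10^-2 M = x
Ka = x²/(C₀ − x) ⇒ C₀ = x + x²/Ka
C₀ = 1.45 × 10^-2 + (1.45 × 10^-2)²/(6.1 × 10^-4) = 3.59 × 10^-1 M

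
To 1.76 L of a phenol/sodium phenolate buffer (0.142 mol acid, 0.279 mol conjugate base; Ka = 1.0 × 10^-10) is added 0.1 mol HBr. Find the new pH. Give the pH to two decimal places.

pH = 9.87

After neutralization: n(C6H5OH) = 0.242 mol, n(C6H5O-) = 0.179 mol.
pKa = −log(1.0 × 10^-10) = 10.000
pH = pKa + log(n_C6H5O-/n_C6H5OH) = 10.000 + log(0.179/0.242) = 10.000 + (-0.131)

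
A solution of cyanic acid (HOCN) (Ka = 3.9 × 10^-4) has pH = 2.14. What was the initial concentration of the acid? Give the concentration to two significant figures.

C₀ = 1.4 × 10^-1 M

[H+] = 10^(-2.14) = 7.24 × 10^-3 M = x
Ka = x²/(C₀ − x) ⇒ C₀ = x + x²/Ka
C₀ = 7.24 × 10^-3 + (7.24 × 10^-3)²/(3.9 × 10^-4) = 1.42 × 10^-1 M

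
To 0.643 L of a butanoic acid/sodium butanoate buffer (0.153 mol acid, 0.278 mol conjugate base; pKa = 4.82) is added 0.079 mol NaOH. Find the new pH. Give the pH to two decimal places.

pH = 5.50

After neutralization: n(CH3(CH2)2COOH) = 0.074 mol, n(CH3(CH2)2COO-) = 0.357 mol.
pH = pKa + log([A⁻]/[HA]) = 4.82 + log(0.357/0.074) = 4.82 +0.683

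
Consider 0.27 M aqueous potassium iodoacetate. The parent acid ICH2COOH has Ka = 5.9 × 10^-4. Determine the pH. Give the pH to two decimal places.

ICH2COO- is the conjugate base of the weak acid ICH2COOH.
Kb = Kw/Ka = 1.0×10^-14 / 5.9 × 10^-4 = 1.69 × 10^-11
Kb = [OH-]²/(0.27 − [OH-]) = 1.69 × 10^-11
Since Kb ≪ C₀, [OH-] ≈ √(Kb·C₀) = 2.14 × 10^-6 M.
pOH = −log(2.14 × 10^-6) = 5.67; pH = 14.00 − 5.67 = 8.33

pH = 8.33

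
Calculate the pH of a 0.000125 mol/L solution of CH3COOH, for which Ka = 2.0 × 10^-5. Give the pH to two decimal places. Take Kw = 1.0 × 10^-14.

pH = 4.39

CH3COOH ⇌ CH3COO- + H+
From the ICE table, Ka = [H+]²/(0.000125 − [H+]) = 2.0 × 10^-5.
Here C₀/Ka ≈ 6.25, so the small-[H+] approximation fails. Use the quadratic:
[H+] = (−Ka + √(Ka² + 4·Ka·C₀))/2 = 4.10 × 10^-5 M
pH = −log(4.10 × 10^-5) = 4.39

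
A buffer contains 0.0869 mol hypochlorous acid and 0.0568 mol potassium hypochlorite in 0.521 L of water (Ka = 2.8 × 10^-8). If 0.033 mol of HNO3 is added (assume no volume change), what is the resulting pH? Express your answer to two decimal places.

pH = 6.85

After neutralization: n(HOCl) = 0.12 mol, n(OCl-) = 0.0238 mol.
pKa = −log(2.8 × 10^-8) = 7.553
pH = pKa + log([A⁻]/[HA]) = 7.553 + log(0.0238/0.12) = 7.553 -0.703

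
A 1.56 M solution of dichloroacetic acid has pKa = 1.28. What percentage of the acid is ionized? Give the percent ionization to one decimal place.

Cl2CHCOOH ⇌ Cl2CHCOO- + H+; let x = [H+] at equilibrium.
Ka = 10^(−1.28) = 5.25 × 10^-2
Solve x² + 0.0525x − 0.0819 = 0 → x = 2.61 × 10^-1 M
% ionization = x/C₀ × 100% = 2.61 × 10^-1/1.56 × 100% = 16.7%

16.7%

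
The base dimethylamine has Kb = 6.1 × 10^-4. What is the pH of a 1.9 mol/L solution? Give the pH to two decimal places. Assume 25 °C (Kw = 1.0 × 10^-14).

pH = 12.53

(CH3)2NH + H2O ⇌ (CH3)2NH2+ + OH-
From the ICE table, Kb = [OH-]²/(1.9 − [OH-]) = 6.1 × 10^-4.
Neglecting [OH-] in the denominator: [OH-] = √(6.1 × 10^-4 × 1.9) = 3.40 × 10^-2 M
pOH = 1.47, so pH = 14.00 − pOH = 12.53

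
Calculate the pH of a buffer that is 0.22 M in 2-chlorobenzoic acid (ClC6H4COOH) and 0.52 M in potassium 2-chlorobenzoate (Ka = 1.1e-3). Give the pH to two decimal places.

pH = 3.33

pKa = −log(1.1 × 10^-3) = 2.959
pH = pKa + log([A⁻]/[HA]) = 2.959 + log(0.52/0.22)
pH = 2.959 + (+0.374) = 3.33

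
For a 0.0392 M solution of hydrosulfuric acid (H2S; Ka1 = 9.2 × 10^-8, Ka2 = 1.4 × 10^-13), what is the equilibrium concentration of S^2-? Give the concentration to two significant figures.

First ionization gives [H+] ≈ [HS-] = 6.01 × 10^-5 M.
Second step: Ka2 = [H+][S^2-]/[HS-] ≈ [S^2-] (since [H+] ≈ [HS-]).
So [S^2-] ≈ Ka2.

1.4 × 10^-13 M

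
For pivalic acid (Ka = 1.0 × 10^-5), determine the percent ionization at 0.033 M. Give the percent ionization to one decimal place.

(CH3)3CCOOH ⇌ (CH3)3CCOO- + H+; let x = [H+] at equilibrium.
x ≈ √(Ka·C₀) = √(1.0 × 10^-5 × 0.033) = 5.74 × 10^-4 M
% ionization = x/C₀ × 100% = 5.74 × 10^-4/0.033 × 100% = 1.7%

1.7%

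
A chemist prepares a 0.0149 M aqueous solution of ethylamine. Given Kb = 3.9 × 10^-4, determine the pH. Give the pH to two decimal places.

C2H5NH2 + H2O ⇌ C2H5NH3+ + OH-
From the ICE table, Kb = x²/(0.0149 − x) = 3.9 × 10^-4.
x is not negligible relative to C₀; solve x² + 0.00039·x − 5.81e-06 = 0.
x = [−0.00039 + √(0.00039² + 2.32e-05)]/2 = 2.22 × 10^-3 M
pOH = −log(2.22 × 10^-3) = 2.65; pH = 14.00 − 2.65 = 11.35

pH = 11.35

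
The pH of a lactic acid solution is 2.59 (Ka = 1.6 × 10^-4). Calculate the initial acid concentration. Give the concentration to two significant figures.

[H+] = 10^(-2.59) = 2.57 × 10^-3 M = x
Ka = x²/(C₀ − x) ⇒ C₀ = x + x²/Ka
C₀ = 2.57 × 10^-3 + (2.57 × 10^-3)²/(1.6 × 10^-4) = 4.39 × 10^-2 M

C₀ = 4.4 × 10^-2 M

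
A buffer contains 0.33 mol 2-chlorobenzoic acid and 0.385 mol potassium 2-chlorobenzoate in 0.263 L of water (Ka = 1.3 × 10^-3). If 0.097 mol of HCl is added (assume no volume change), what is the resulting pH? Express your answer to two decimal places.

Added H+ converts ClC6H4COO- to ClC6H4COOH: ClC6H4COOH → 0.427 mol, ClC6H4COO- → 0.288 mol.
pKa = −log(1.3 × 10^-3) = 2.886
Henderson–Hasselbalch with mole ratio 0.288/0.427: pH = 2.886 + (-0.171)

pH = 2.72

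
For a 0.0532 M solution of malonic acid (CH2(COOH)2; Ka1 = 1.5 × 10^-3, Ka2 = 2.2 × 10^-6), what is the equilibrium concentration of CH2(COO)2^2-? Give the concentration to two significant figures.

First ionization gives [H+] ≈ [CH2(COOH)COO-] = 8.21 × 10^-3 M.
Second step: Ka2 = [H+][CH2(COO)2^2-]/[CH2(COOH)COO-] ≈ [CH2(COO)2^2-] (since [H+] ≈ [CH2(COOH)COO-]).
So [CH2(COO)2^2-] ≈ Ka2.

2.2 × 10^-6 M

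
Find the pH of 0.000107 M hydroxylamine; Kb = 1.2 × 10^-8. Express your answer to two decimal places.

pH = 8.05

NH2OH + H2O ⇌ NH3OH+ + OH-
Kb = [OH-]²/(0.000107 − [OH-]) = 1.2 × 10^-8
Neglecting [OH-] in the denominator: [OH-] = √(1.2 × 10^-8 × 0.000107) = 1.13 × 10^-6 M
([OH-]/C₀ = 1.1% < 5%, so the approximation holds.)
pOH = 5.95, so pH = 14.00 − pOH = 8.05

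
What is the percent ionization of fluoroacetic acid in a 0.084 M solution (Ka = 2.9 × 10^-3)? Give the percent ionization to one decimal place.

16.9%

FCH2COOH ⇌ FCH2COO- + H+; let x = [H+] at equilibrium.
Solve x² + 0.0029x − 0.000244 = 0 → x = 1.42 × 10^-2 M
Fraction ionized = 1.42 × 10^-2 / 0.084 = 0.1690 → 16.9%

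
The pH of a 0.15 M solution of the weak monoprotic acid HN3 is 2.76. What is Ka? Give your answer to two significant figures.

Ka = 2.0 × 10^-5

[H+] = 10^(-2.76) = 1.74 × 10^-3 M
At equilibrium [HA] = 0.15 − 1.74 × 10^-3 = 1.48 × 10^-1 M
Ka = [H+][A-]/[HA] = (1.74 × 10^-3)² / 1.48 × 10^-1 = 2.0 × 10^-5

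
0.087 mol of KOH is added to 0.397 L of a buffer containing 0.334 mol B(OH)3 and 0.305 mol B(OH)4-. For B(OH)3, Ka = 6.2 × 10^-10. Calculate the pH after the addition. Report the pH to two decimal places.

pH = 9.41

OH- converts B(OH)3 to B(OH)4-: B(OH)3 → 0.247 mol, B(OH)4- → 0.392 mol.
pKa = −log(6.2 × 10^-10) = 9.208
Henderson–Hasselbalch with mole ratio 0.392/0.247: pH = 9.208 + (+0.201)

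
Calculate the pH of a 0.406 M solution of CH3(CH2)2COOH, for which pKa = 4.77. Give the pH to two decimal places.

CH3(CH2)2COOH ⇌ CH3(CH2)2COO- + H+
Ka = 10^(−4.77) = 1.70 × 10^-5
Let x = [H+] at equilibrium. Ka = x²/(0.406 − x).
Since Ka ≪ C₀, x ≈ √(Ka·C₀) = 2.63 × 10^-3 M.
pH = −log(2.63 × 10^-3) = 2.58

pH = 2.58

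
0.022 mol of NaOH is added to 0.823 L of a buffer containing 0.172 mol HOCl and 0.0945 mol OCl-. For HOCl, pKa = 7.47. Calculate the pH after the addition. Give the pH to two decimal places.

OH- converts HOCl to OCl-: HOCl → 0.15 mol, OCl- → 0.116 mol.
Henderson–Hasselbalch with mole ratio 0.116/0.15: pH = 7.47 + (-0.112)

pH = 7.36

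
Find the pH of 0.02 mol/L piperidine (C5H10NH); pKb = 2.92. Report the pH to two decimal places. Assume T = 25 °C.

pH = 11.64

C5H10NH + H2O ⇌ C5H10NH2+ + OH-
Kb = 10^(−2.92) = 1.20 × 10^-3
Kb = x²/(0.02 − x) = 1.20 × 10^-3
The 5% rule fails; solving x² + Kb·x − Kb·C₀ = 0 exactly:
x = (−Kb + √(Kb² + 4·Kb·C₀))/2 = 4.34 × 10^-3 M
pOH = 2.36, so pH = 14.00 − pOH = 11.64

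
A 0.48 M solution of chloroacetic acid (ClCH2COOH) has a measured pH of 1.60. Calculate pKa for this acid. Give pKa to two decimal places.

pKa = 2.86

[H+] = 10^(-1.60) = 2.51 × 10^-2 M
At equilibrium [HA] = 0.48 − 2.51 × 10^-2 = 4.55 × 10^-1 M
Ka = [H+][A-]/[HA] = (2.51 × 10^-2)² / 4.55 × 10^-1 = 1.38 × 10^-3
pKa = -log(1.38 × 10^-3) = 2.86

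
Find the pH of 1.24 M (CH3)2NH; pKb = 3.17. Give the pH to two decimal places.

pH = 12.46

(CH3)2NH + H2O ⇌ (CH3)2NH2+ + OH-
Kb = 10^(−3.17) = 6.76 × 10^-4
From the ICE table, Kb = [OH-]²/(1.24 − [OH-]) = 6.76 × 10^-4.
Neglecting [OH-] in the denominator: [OH-] = √(6.76 × 10^-4 × 1.24) = 2.90 × 10^-2 M
pOH = 1.54, so pH = 14.00 − pOH = 12.46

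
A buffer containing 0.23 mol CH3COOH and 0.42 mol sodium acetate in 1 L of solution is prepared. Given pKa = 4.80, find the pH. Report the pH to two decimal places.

pH = 5.06

Using pH = pKa + log([base]/[acid]) with [base]/[acid] = 0.42/0.23:
pH = 4.80 + (+0.262) = 5.06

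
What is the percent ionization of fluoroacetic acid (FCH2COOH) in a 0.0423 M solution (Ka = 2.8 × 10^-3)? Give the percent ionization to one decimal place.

FCH2COOH ⇌ FCH2COO- + H+; let x = [H+] at equilibrium.
Solve x² + 0.0028x − 0.000118 = 0 → x = 9.57 × 10^-3 M
% ionization = x/C₀ × 100% = 9.57 × 10^-3/0.0423 × 100% = 22.6%

22.6%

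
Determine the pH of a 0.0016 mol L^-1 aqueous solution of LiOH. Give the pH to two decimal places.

LiOH is a strong base; [OH-] = 0.0016 M.
pOH = -log(0.0016) = 2.80
pH = 14.00 - 2.80 = 11.20

pH = 11.20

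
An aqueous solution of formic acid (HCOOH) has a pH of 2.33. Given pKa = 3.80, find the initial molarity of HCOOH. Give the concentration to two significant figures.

C₀ = 1.4 × 10^-1 M

[H+] = 10^(-2.33) = 4.68 × 10^-3 M = x
Ka = 10^(−3.80) = 1.58 × 10^-4
Ka = x²/(C₀ − x) ⇒ C₀ = x + x²/Ka
C₀ = 4.68 × 10^-3 + (4.68 × 10^-3)²/(1.58 × 10^-4) = 1.43 × 10^-1 M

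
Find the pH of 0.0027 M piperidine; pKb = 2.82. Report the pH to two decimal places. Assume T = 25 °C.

C5H10NH + H2O ⇌ C5H10NH2+ + OH-
Kb = 10^(−2.82) = 1.51 × 10^-3
Let x = [OH-] at equilibrium. Kb = x²/(0.0027 − x).
Here C₀/Kb ≈ 1.79, so the small-x approximation fails. Use the quadratic:
x = [−0.00151 + √(0.00151² + 1.63e-05)]/2 = 1.40 × 10^-3 M
pOH = −log(1.40 × 10^-3) = 2.85; pH = 14.00 − 2.85 = 11.15

pH = 11.15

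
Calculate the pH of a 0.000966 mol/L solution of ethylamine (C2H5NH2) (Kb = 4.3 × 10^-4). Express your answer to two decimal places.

pH = 10.67

C2H5NH2 + H2O ⇌ C2H5NH3+ + OH-
Kb = [OH-]²/(0.000966 − [OH-]) = 4.3 × 10^-4
The 5% rule fails; solving [OH-]² + Kb·[OH-] − Kb·C₀ = 0 exactly:
[OH-] = (−Kb + √(Kb² + 4·Kb·C₀))/2 = 4.64 × 10^-4 M
pOH = 3.33, so pH = 14.00 − pOH = 10.67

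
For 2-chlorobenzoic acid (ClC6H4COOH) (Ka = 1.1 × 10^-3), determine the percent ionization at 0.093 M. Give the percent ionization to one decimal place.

ClC6H4COOH ⇌ ClC6H4COO- + H+; let x = [H+] at equilibrium.
Ka = x²/(C₀ − x); solving the quadratic gives x = 9.58 × 10^-3 M.
% ionization = x/C₀ × 100% = 9.58 × 10^-3/0.093 × 100% = 10.3%

10.3%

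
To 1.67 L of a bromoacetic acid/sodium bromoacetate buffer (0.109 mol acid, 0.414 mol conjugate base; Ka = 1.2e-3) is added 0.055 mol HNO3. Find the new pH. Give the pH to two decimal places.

Added H+ converts BrCH2COO- to BrCH2COOH: BrCH2COOH → 0.164 mol, BrCH2COO- → 0.359 mol.
pKa = −log(1.2 × 10^-3) = 2.921
pH = pKa + log(n_BrCH2COO-/n_BrCH2COOH) = 2.921 + log(0.359/0.164) = 2.921 + (+0.340)

pH = 3.26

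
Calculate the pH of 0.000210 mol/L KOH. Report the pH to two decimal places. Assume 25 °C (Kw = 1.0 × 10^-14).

KOH is a strong base; [OH-] = 0.00021 M.
pOH = -log(0.00021) = 3.68
pH = 14.00 - 3.68 = 10.32

pH = 10.32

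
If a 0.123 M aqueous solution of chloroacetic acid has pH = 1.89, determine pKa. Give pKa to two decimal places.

pKa = 2.82

[H+] = 10^(-1.89) = 1.29 × 10^-2 M
At equilibrium [HA] = 0.123 − 1.29 × 10^-2 = 1.10 × 10^-1 M
Ka = [H+][A-]/[HA] = (1.29 × 10^-2)² / 1.10 × 10^-1 = 1.51 × 10^-3
pKa = -log(1.51 × 10^-3) = 2.82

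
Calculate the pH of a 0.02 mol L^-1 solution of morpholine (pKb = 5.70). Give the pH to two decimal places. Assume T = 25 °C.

pH = 10.30

C4H8ONH + H2O ⇌ C4H8ONH2+ + OH-
Kb = 10^(−5.70) = 2.00 × 10^-6
From the ICE table, Kb = x²/(0.02 − x) = 2.00 × 10^-6.
Neglecting x in the denominator: x = √(2.00 × 10^-6 × 0.02) = 2.00 × 10^-4 M
Check: 1% ionized — well under 5%, approximation valid.
pOH = 3.70, so pH = 14.00 − pOH = 10.30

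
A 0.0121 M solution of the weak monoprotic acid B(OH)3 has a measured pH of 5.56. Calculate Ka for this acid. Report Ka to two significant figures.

Ka = 6.3 × 10^-10

[H+] = 10^(-5.56) = 2.75 × 10^-6 M
At equilibrium [HA] = 0.0121 − 2.75 × 10^-6 = 1.21 × 10^-2 M
Ka = [H+][A-]/[HA] = (2.75 × 10^-6)² / 1.21 × 10^-2 = 6.2 × 10^-10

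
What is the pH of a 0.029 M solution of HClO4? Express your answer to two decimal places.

pH = 1.54

HClO4 is a strong acid and dissociates completely, so [H+] = 0.029 M.
pH = -log(0.029) = 1.54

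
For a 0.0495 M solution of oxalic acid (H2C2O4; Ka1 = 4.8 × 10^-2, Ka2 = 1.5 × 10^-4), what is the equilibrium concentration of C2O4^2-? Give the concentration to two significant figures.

1.5 × 10^-4 M

First ionization gives [H+] ≈ [HC2O4-] = 3.03 × 10^-2 M.
Second step: Ka2 = [H+][C2O4^2-]/[HC2O4-] ≈ [C2O4^2-] (since [H+] ≈ [HC2O4-]).
So [C2O4^2-] ≈ Ka2.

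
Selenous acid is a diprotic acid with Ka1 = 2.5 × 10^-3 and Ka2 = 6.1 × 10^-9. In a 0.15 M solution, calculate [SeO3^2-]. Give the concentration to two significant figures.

6.1 × 10^-9 M

First ionization gives [H+] ≈ [HSeO3-] = 1.82 × 10^-2 M.
Second step: Ka2 = [H+][SeO3^2-]/[HSeO3-] ≈ [SeO3^2-] (since [H+] ≈ [HSeO3-]).
So [SeO3^2-] ≈ Ka2.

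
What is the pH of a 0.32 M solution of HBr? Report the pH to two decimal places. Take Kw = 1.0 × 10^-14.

HBr is a strong acid and dissociates completely, so [H+] = 0.32 M.
pH = -log(0.32) = 0.49

pH = 0.49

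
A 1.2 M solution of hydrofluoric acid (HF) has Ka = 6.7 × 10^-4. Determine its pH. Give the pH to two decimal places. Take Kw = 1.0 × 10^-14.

pH = 1.55

HF ⇌ F- + H+
Let x = [H+] at equilibrium. Ka = x²/(1.2 − x).
Neglecting x in the denominator: x = √(6.7 × 10^-4 × 1.2) = 2.84 × 10^-2 M
(x/C₀ = 2.4% < 5%, so the approximation holds.)
pH = −log(2.84 × 10^-2) = 1.55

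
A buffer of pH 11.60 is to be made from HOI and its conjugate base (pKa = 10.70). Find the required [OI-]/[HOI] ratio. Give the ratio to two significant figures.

pH = pKa + log(r) ⇒ log(r) = 11.60 − 10.70 = +0.90
r = [OI-]/[HOI] = 10^(+0.90) = 7.94

ratio = 7.9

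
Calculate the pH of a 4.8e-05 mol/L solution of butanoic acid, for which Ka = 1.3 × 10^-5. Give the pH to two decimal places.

CH3(CH2)2COOH ⇌ CH3(CH2)2COO- + H+
From the ICE table, Ka = [H+]²/(4.8e-05 − [H+]) = 1.3 × 10^-5.
The 5% rule fails; solving [H+]² + Ka·[H+] − Ka·C₀ = 0 exactly:
[H+] = (−Ka + √(Ka² + 4·Ka·C₀))/2 = 1.93 × 10^-5 M
pH = −log[H+] = −log(1.93 × 10^-5) = 4.71

pH = 4.71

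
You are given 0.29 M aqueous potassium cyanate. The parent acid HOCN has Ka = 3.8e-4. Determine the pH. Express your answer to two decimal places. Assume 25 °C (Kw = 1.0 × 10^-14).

OCN- is the conjugate base of the weak acid HOCN.
Kb = Kw/Ka = 1.0×10^-14 / 3.8 × 10^-4 = 2.63 × 10^-11
Kb = x²/(0.29 − x) = 2.63 × 10^-11
Neglecting x in the denominator: x = √(2.63 × 10^-11 × 0.29) = 2.76 × 10^-6 M
(x/C₀ = 0.00095% < 5%, so the approximation holds.)
pOH = −log(2.76 × 10^-6) = 5.56; pH = 14.00 − 5.56 = 8.44

pH = 8.44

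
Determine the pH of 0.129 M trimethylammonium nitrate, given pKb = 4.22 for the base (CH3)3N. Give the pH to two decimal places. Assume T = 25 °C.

(CH3)3NH+ is the conjugate acid of the weak base (CH3)3N.
Kb = 10^(−4.22) = 6.03 × 10^-5
Ka = Kw/Kb = 1.0×10^-14 / 6.03 × 10^-5 = 1.66 × 10^-10
From the ICE table, Ka = x²/(0.129 − x) = 1.66 × 10^-10.
Assume x ≪ 0.129: x ≈ √(1.66 × 10^-10 × 0.129) = 4.63 × 10^-6 M
pH = −log[H+] = −log(4.63 × 10^-6) = 5.33

pH = 5.33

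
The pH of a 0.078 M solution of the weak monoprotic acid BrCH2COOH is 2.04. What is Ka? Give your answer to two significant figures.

[H+] = 10^(-2.04) = 9.12 × 10^-3 M
At equilibrium [HA] = 0.078 − 9.12 × 10^-3 = 6.89 × 10^-2 M
Ka = [H+][A-]/[HA] = (9.12 × 10^-3)² / 6.89 × 10^-2 = 1.2 × 10^-3

Ka = 1.2 × 10^-3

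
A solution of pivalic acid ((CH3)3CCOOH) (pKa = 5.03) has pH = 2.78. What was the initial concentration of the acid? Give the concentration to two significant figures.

C₀ = 3.0 × 10^-1 M

[H+] = 10^(-2.78) = 1.66 × 10^-3 M = x
Ka = 10^(−5.03) = 9.33 × 10^-6
Ka = x²/(C₀ − x) ⇒ C₀ = x + x²/Ka
C₀ = 1.66 × 10^-3 + (1.66 × 10^-3)²/(9.33 × 10^-6) = 2.97 × 10^-1 M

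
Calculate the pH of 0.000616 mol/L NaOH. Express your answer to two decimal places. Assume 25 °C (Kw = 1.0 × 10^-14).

pH = 10.79

NaOH is a strong base; [OH-] = 0.000616 M.
pOH = -log(0.000616) = 3.21
pH = 14.00 - 3.21 = 10.79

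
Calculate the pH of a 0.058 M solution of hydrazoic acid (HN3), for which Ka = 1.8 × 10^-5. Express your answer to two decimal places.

HN3 ⇌ N3- + H+
From the ICE table, Ka = [H+]²/(0.058 − [H+]) = 1.8 × 10^-5.
Since Ka ≪ C₀, [H+] ≈ √(Ka·C₀) = 1.02 × 10^-3 M.
Check: 1.8% ionized — well under 5%, approximation valid.
pH = −log[H+] = −log(1.02 × 10^-3) = 2.99

pH = 2.99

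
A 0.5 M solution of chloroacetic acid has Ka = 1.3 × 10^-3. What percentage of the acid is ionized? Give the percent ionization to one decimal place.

ClCH2COOH ⇌ ClCH2COO- + H+; let x = [H+] at equilibrium.
Ka = x²/(C₀ − x); solving the quadratic gives x = 2.49 × 10^-2 M.
Fraction ionized = 2.49 × 10^-2 / 0.5 = 0.0498 → 5.0%

5.0%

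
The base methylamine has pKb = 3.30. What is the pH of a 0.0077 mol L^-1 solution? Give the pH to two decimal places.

CH3NH2 + H2O ⇌ CH3NH3+ + OH-
Kb = 10^(−3.30) = 5.01 × 10^-4
Kb = x²/(0.0077 − x) = 5.01 × 10^-4
x is not negligible relative to C₀; solve x² + 0.000501·x − 3.86e-06 = 0.
x = [−0.000501 + √(0.000501² + 1.54e-05)]/2 = 1.73 × 10^-3 M
pOH = −log(1.73 × 10^-3) = 2.76; pH = 14.00 − 2.76 = 11.24

pH = 11.24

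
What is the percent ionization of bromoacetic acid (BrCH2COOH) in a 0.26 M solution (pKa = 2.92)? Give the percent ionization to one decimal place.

6.6%

BrCH2COOH ⇌ BrCH2COO- + H+; let x = [H+] at equilibrium.
Ka = 10^(−2.92) = 1.20 × 10^-3
Solve x² + 0.0012x − 0.000312 = 0 → x = 1.71 × 10^-2 M
% ionization = x/C₀ × 100% = 1.71 × 10^-2/0.26 × 100% = 6.6%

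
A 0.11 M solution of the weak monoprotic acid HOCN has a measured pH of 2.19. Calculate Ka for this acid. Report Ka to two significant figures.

Ka = 4.0 × 10^-4

[H+] = 10^(-2.19) = 6.46 × 10^-3 M
At equilibrium [HA] = 0.11 − 6.46 × 10^-3 = 1.04 × 10^-1 M
Ka = [H+][A-]/[HA] = (6.46 × 10^-3)² / 1.04 × 10^-1 = 4.0 × 10^-4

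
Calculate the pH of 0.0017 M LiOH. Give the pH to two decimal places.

pH = 11.23

LiOH is a strong base; [OH-] = 0.0017 M.
pOH = -log(0.0017) = 2.77
pH = 14.00 - 2.77 = 11.23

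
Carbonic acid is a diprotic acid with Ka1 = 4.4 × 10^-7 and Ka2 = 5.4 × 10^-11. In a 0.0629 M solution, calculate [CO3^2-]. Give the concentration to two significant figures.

5.4 × 10^-11 M

First ionization gives [H+] ≈ [HCO3-] = 1.66 × 10^-4 M.
Second step: Ka2 = [H+][CO3^2-]/[HCO3-] ≈ [CO3^2-] (since [H+] ≈ [HCO3-]).
So [CO3^2-] ≈ Ka2.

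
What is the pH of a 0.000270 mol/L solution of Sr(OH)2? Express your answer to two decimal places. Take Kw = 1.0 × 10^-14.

pH = 10.73

Sr(OH)2 is a strong base (each formula unit releases 2 OH-); [OH-] = 0.00054 M.
pOH = -log(0.00054) = 3.27
pH = 14.00 - 3.27 = 10.73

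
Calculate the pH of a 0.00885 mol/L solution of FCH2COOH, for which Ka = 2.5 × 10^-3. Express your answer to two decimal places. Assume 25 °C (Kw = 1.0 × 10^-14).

FCH2COOH ⇌ FCH2COO- + H+
Ka = [H+]²/(0.00885 − [H+]) = 2.5 × 10^-3
Here C₀/Ka ≈ 3.54, so the small-[H+] approximation fails. Use the quadratic:
[H+] = [−0.0025 + √(0.0025² + 8.85e-05)]/2 = 3.62 × 10^-3 M
pH = −log(3.62 × 10^-3) = 2.44

pH = 2.44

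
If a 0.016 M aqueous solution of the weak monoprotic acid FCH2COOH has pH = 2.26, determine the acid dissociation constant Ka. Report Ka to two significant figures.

Ka = 2.9 × 10^-3

[H+] = 10^(-2.26) = 5.50 × 10^-3 M
At equilibrium [HA] = 0.016 − 5.50 × 10^-3 = 1.05 × 10^-2 M
Ka = [H+][A-]/[HA] = (5.50 × 10^-3)² / 1.05 × 10^-2 = 2.9 × 10^-3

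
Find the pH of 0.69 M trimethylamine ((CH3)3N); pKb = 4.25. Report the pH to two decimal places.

pH = 11.79

(CH3)3N + H2O ⇌ (CH3)3NH+ + OH-
Kb = 10^(−4.25) = 5.62 × 10^-5
From the ICE table, Kb = x²/(0.69 − x) = 5.62 × 10^-5.
Neglecting x in the denominator: x = √(5.62 × 10^-5 × 0.69) = 6.23 × 10^-3 M
pOH = 2.21, so pH = 14.00 − pOH = 11.79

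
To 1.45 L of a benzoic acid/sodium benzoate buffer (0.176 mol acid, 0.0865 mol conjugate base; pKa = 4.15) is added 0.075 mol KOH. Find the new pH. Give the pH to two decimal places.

After neutralization: n(C6H5COOH) = 0.101 mol, n(C6H5COO-) = 0.161 mol.
pH = pKa + log(n_C6H5COO-/n_C6H5COOH) = 4.15 + log(0.161/0.101) = 4.15 + (+0.203)

pH = 4.35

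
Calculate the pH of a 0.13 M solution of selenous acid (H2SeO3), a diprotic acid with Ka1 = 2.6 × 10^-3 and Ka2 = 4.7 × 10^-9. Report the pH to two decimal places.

Ka1 ≫ Ka2, so treat the first dissociation as the only significant source of H+.
Ka1 = x²/(0.13 − x) = 2.6 × 10^-3
Solving the quadratic: x = (−Ka1 + √(Ka1² + 4·Ka1·C₀))/2 = 1.71 × 10^-2 M
pH = −log(1.71 × 10^-2) = 1.77

pH = 1.77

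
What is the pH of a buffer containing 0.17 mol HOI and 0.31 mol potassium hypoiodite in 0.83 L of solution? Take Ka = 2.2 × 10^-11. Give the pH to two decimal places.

pH = 10.92

pKa = −log(2.2 × 10^-11) = 10.658
Using pH = pKa + log([base]/[acid]) with [base]/[acid] = 0.31/0.17:
pH = 10.658 + (+0.261) = 10.92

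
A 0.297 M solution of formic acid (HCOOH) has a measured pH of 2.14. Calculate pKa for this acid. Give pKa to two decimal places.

pKa = 3.74

[H+] = 10^(-2.14) = 7.24 × 10^-3 M
At equilibrium [HA] = 0.297 − 7.24 × 10^-3 = 2.90 × 10^-1 M
Ka = [H+][A-]/[HA] = (7.24 × 10^-3)² / 2.90 × 10^-1 = 1.81 × 10^-4
pKa = -log(1.81 × 10^-4) = 3.74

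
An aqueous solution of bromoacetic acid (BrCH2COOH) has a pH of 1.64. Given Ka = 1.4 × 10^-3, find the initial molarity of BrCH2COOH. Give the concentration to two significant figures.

[H+] = 10^(-1.64) = 2.29 × 10^-2 M = x
Ka = x²/(C₀ − x) ⇒ C₀ = x + x²/Ka
C₀ = 2.29 × 10^-2 + (2.29 × 10^-2)²/(1.4 × 10^-3) = 3.97 × 10^-1 M

C₀ = 4.0 × 10^-1 M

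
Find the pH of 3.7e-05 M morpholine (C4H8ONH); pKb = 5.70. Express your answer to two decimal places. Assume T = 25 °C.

pH = 8.88

C4H8ONH + H2O ⇌ C4H8ONH2+ + OH-
Kb = 10^(−5.70) = 2.00 × 10^-6
From the ICE table, Kb = [OH-]²/(3.7e-05 − [OH-]) = 2.00 × 10^-6.
Here C₀/Kb ≈ 18.5, so the small-[OH-] approximation fails. Use the quadratic:
[OH-] = [−2e-06 + √(2e-06² + 2.96e-10)]/2 = 7.66 × 10^-6 M
pOH = −log(7.66 × 10^-6) = 5.12; pH = 14.00 − 5.12 = 8.88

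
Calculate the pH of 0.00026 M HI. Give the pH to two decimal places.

HI is a strong acid and dissociates completely, so [H+] = 0.00026 M.
pH = -log(0.00026) = 3.59

pH = 3.59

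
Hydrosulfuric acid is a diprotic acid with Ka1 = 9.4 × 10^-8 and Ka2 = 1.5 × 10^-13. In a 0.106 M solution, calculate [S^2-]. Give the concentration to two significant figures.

1.5 × 10^-13 M

First ionization gives [H+] ≈ [HS-] = 9.98 × 10^-5 M.
Second step: Ka2 = [H+][S^2-]/[HS-] ≈ [S^2-] (since [H+] ≈ [HS-]).
So [S^2-] ≈ Ka2.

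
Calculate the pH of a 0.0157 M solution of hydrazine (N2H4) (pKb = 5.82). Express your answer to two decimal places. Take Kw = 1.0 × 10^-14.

pH = 10.19

N2H4 + H2O ⇌ N2H5+ + OH-
Kb = 10^(−5.82) = 1.51 × 10^-6
From the ICE table, Kb = [OH-]²/(0.0157 − [OH-]) = 1.51 × 10^-6.
Neglecting [OH-] in the denominator: [OH-] = √(1.51 × 10^-6 × 0.0157) = 1.54 × 10^-4 M
Check: 0.98% ionized — well under 5%, approximation valid.
pOH = 3.81, so pH = 14.00 − pOH = 10.19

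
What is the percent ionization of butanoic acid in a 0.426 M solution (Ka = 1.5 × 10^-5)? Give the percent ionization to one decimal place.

0.6%

CH3(CH2)2COOH ⇌ CH3(CH2)2COO- + H+; let x = [H+] at equilibrium.
x ≈ √(Ka·C₀) = √(1.5 × 10^-5 × 0.426) = 2.53 × 10^-3 M
Fraction ionized = 2.53 × 10^-3 / 0.426 = 0.0059 → 0.6%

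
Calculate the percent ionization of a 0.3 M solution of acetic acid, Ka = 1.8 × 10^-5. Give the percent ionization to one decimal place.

0.8%

CH3COOH ⇌ CH3COO- + H+; let x = [H+] at equilibrium.
x ≈ √(Ka·C₀) = √(1.8 × 10^-5 × 0.3) = 2.32 × 10^-3 M
% ionization = x/C₀ × 100% = 2.32 × 10^-3/0.3 × 100% = 0.8%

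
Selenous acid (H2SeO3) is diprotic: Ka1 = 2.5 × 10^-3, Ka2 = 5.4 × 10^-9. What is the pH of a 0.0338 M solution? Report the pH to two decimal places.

Ka1 ≫ Ka2, so treat the first dissociation as the only significant source of H+.
Ka1 = x²/(0.0338 − x) = 2.5 × 10^-3
Solving the quadratic: x = (−Ka1 + √(Ka1² + 4·Ka1·C₀))/2 = 8.03 × 10^-3 M
pH = −log(8.03 × 10^-3) = 2.10

pH = 2.10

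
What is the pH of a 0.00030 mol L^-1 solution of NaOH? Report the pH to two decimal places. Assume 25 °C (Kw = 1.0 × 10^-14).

NaOH is a strong base; [OH-] = 0.0003 M.
pOH = -log(0.0003) = 3.52
pH = 14.00 - 3.52 = 10.48

pH = 10.48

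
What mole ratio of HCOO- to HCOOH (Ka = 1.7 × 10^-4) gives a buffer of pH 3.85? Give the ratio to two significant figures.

pKa = -log(1.7 × 10^-4) = 3.770
pH = pKa + log(r) ⇒ log(r) = 3.85 − 3.770 = +0.080
r = [HCOO-]/[HCOOH] = 10^(+0.080) = 1.2

ratio = 1.2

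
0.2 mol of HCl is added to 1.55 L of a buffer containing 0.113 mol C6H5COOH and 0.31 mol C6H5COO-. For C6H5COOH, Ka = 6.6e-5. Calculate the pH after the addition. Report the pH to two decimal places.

pH = 3.73

After neutralization: n(C6H5COOH) = 0.313 mol, n(C6H5COO-) = 0.11 mol.
pKa = −log(6.6 × 10^-5) = 4.180
Henderson–Hasselbalch with mole ratio 0.11/0.313: pH = 4.180 + (-0.454)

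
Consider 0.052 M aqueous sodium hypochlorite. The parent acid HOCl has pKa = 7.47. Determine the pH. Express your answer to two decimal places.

pH = 10.09

OCl- is the conjugate base of the weak acid HOCl.
Ka = 10^(−7.47) = 3.39 × 10^-8
Kb = Kw/Ka = 1.0×10^-14 / 3.39 × 10^-8 = 2.95 × 10^-7
From the ICE table, Kb = x²/(0.052 − x) = 2.95 × 10^-7.
Assume x ≪ 0.052: x ≈ √(2.95 × 10^-7 × 0.052) = 1.24 × 10^-4 M
Check: 0.24% ionized — well under 5%, approximation valid.
pOH = 3.91, so pH = 14.00 − pOH = 10.09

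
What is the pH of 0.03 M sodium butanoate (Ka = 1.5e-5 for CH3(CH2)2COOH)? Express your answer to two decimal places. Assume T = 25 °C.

CH3(CH2)2COO- is the conjugate base of the weak acid CH3(CH2)2COOH.
Kb = Kw/Ka = 1.0×10^-14 / 1.5 × 10^-5 = 6.67 × 10^-10
From the ICE table, Kb = x²/(0.03 − x) = 6.67 × 10^-10.
Assume x ≪ 0.03: x ≈ √(6.67 × 10^-10 × 0.03) = 4.47 × 10^-6 M
pOH = −log(4.47 × 10^-6) = 5.35; pH = 14.00 − 5.35 = 8.65

pH = 8.65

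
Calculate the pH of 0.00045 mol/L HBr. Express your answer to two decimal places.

HBr is a strong acid and dissociates completely, so [H+] = 0.00045 M.
pH = -log(0.00045) = 3.35

pH = 3.35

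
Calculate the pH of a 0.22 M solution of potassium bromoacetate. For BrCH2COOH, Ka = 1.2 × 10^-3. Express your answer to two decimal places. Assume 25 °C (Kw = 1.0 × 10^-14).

BrCH2COO- is the conjugate base of the weak acid BrCH2COOH.
Kb = Kw/Ka = 1.0×10^-14 / 1.2 × 10^-3 = 8.33 × 10^-12
Let x = [OH-] at equilibrium. Kb = x²/(0.22 − x).
Assume x ≪ 0.22: x ≈ √(8.33 × 10^-12 × 0.22) = 1.35 × 10^-6 M
Check: 0.00062% ionized — well under 5%, approximation valid.
pOH = 5.87, so pH = 14.00 − pOH = 8.13

pH = 8.13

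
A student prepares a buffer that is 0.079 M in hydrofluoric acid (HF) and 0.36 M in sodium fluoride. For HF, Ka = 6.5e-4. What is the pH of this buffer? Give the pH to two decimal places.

pKa = −log(6.5 × 10^-4) = 3.187
Using pH = pKa + log([base]/[acid]) with [base]/[acid] = 0.36/0.079:
pH = 3.187 + (+0.659) = 3.85

pH = 3.85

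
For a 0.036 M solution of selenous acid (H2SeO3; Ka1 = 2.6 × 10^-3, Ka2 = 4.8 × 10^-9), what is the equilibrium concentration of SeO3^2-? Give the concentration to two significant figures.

4.8 × 10^-9 M

First ionization gives [H+] ≈ [HSeO3-] = 8.46 × 10^-3 M.
Second step: Ka2 = [H+][SeO3^2-]/[HSeO3-] ≈ [SeO3^2-] (since [H+] ≈ [HSeO3-]).
So [SeO3^2-] ≈ Ka2.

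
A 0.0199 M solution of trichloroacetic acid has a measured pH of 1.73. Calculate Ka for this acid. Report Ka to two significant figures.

Ka = 2.7 × 10^-1

[H+] = 10^(-1.73) = 1.86 × 10^-2 M
At equilibrium [HA] = 0.0199 − 1.86 × 10^-2 = 1.30 × 10^-3 M
Ka = [H+][A-]/[HA] = (1.86 × 10^-2)² / 1.30 × 10^-3 = 2.7 × 10^-1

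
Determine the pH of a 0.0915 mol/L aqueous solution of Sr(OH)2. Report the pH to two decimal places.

pH = 13.26

Sr(OH)2 is a strong base (each formula unit releases 2 OH-); [OH-] = 0.183 M.
pOH = -log(0.183) = 0.74
pH = 14.00 - 0.74 = 13.26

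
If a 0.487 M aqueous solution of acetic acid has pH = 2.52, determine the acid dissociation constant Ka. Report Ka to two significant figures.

[H+] = 10^(-2.52) = 3.02 × 10^-3 M
At equilibrium [HA] = 0.487 − 3.02 × 10^-3 = 4.84 × 10^-1 M
Ka = [H+][A-]/[HA] = (3.02 × 10^-3)² / 4.84 × 10^-1 = 1.9 × 10^-5

Ka = 1.9 × 10^-5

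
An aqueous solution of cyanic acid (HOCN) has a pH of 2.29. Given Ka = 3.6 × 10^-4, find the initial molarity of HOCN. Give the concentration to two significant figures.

[H+] = 10^(-2.29) = 5.13 × 10^-3 M = x
Ka = x²/(C₀ − x) ⇒ C₀ = x + x²/Ka
C₀ = 5.13 × 10^-3 + (5.13 × 10^-3)²/(3.6 × 10^-4) = 7.82 × 10^-2 M

C₀ = 7.8 × 10^-2 M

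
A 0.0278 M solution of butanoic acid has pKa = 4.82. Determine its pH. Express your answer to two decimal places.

pH = 3.19

CH3(CH2)2COOH ⇌ CH3(CH2)2COO- + H+
Ka = 10^(−4.82) = 1.51 × 10^-5
Let x = [H+] at equilibrium. Ka = x²/(0.0278 − x).
Assume x ≪ 0.0278: x ≈ √(1.51 × 10^-5 × 0.0278) = 6.48 × 10^-4 M
(x/C₀ = 2.3% < 5%, so the approximation holds.)
pH = −log[H+] = −log(6.48 × 10^-4) = 3.19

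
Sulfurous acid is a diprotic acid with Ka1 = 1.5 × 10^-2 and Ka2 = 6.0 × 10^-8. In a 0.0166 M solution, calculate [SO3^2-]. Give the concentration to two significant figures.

6.0 × 10^-8 M

First ionization gives [H+] ≈ [HSO3-] = 9.97 × 10^-3 M.
Second step: Ka2 = [H+][SO3^2-]/[HSO3-] ≈ [SO3^2-] (since [H+] ≈ [HSO3-]).
So [SO3^2-] ≈ Ka2.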